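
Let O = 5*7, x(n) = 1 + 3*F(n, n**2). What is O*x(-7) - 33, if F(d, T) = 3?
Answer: 317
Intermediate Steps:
x(n) = 10 (x(n) = 1 + 3*3 = 1 + 9 = 10)
O = 35
O*x(-7) - 33 = 35*10 - 33 = 350 - 33 = 317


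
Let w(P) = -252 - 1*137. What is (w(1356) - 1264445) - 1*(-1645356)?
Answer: 380522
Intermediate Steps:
w(P) = -389 (w(P) = -252 - 137 = -389)
(w(1356) - 1264445) - 1*(-1645356) = (-389 - 1264445) - 1*(-1645356) = -1264834 + 1645356 = 380522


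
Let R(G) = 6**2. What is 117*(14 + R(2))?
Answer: 5850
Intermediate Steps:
R(G) = 36
117*(14 + R(2)) = 117*(14 + 36) = 117*50 = 5850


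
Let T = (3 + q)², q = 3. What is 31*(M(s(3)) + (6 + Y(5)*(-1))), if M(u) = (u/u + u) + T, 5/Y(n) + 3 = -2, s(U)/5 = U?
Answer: 1829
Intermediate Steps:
s(U) = 5*U
Y(n) = -1 (Y(n) = 5/(-3 - 2) = 5/(-5) = 5*(-⅕) = -1)
T = 36 (T = (3 + 3)² = 6² = 36)
M(u) = 37 + u (M(u) = (u/u + u) + 36 = (1 + u) + 36 = 37 + u)
31*(M(s(3)) + (6 + Y(5)*(-1))) = 31*((37 + 5*3) + (6 - 1*(-1))) = 31*((37 + 15) + (6 + 1)) = 31*(52 + 7) = 31*59 = 1829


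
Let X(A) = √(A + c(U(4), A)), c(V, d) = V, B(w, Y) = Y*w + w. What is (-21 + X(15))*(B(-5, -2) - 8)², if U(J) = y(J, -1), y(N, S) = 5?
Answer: -189 + 18*√5 ≈ -148.75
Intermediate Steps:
U(J) = 5
B(w, Y) = w + Y*w
X(A) = √(5 + A) (X(A) = √(A + 5) = √(5 + A))
(-21 + X(15))*(B(-5, -2) - 8)² = (-21 + √(5 + 15))*(-5*(1 - 2) - 8)² = (-21 + √20)*(-5*(-1) - 8)² = (-21 + 2*√5)*(5 - 8)² = (-21 + 2*√5)*(-3)² = (-21 + 2*√5)*9 = -189 + 18*√5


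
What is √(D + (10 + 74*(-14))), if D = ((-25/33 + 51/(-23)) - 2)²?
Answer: I*√576800930/759 ≈ 31.643*I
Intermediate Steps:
D = 14258176/576081 (D = ((-25*1/33 + 51*(-1/23)) - 2)² = ((-25/33 - 51/23) - 2)² = (-2258/759 - 2)² = (-3776/759)² = 14258176/576081 ≈ 24.750)
√(D + (10 + 74*(-14))) = √(14258176/576081 + (10 + 74*(-14))) = √(14258176/576081 + (10 - 1036)) = √(14258176/576081 - 1026) = √(-576800930/576081) = I*√576800930/759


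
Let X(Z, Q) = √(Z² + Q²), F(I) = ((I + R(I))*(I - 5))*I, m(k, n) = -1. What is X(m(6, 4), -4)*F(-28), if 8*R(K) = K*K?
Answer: 64680*√17 ≈ 2.6668e+5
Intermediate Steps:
R(K) = K²/8 (R(K) = (K*K)/8 = K²/8)
F(I) = I*(-5 + I)*(I + I²/8) (F(I) = ((I + I²/8)*(I - 5))*I = ((I + I²/8)*(-5 + I))*I = ((-5 + I)*(I + I²/8))*I = I*(-5 + I)*(I + I²/8))
X(Z, Q) = √(Q² + Z²)
X(m(6, 4), -4)*F(-28) = √((-4)² + (-1)²)*((⅛)*(-28)²*(-40 + (-28)² + 3*(-28))) = √(16 + 1)*((⅛)*784*(-40 + 784 - 84)) = √17*((⅛)*784*660) = √17*64680 = 64680*√17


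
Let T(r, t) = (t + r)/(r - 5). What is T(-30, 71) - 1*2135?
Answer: -74766/35 ≈ -2136.2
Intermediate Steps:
T(r, t) = (r + t)/(-5 + r)
T(-30, 71) - 1*2135 = (-30 + 71)/(-5 - 30) - 1*2135 = 41/(-35) - 2135 = -1/35*41 - 2135 = -41/35 - 2135 = -74766/35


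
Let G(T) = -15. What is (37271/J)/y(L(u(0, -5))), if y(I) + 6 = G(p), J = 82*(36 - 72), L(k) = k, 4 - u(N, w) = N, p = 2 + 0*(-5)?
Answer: 37271/61992 ≈ 0.60122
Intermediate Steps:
p = 2 (p = 2 + 0 = 2)
u(N, w) = 4 - N
J = -2952 (J = 82*(-36) = -2952)
y(I) = -21 (y(I) = -6 - 15 = -21)
(37271/J)/y(L(u(0, -5))) = (37271/(-2952))/(-21) = (37271*(-1/2952))*(-1/21) = -37271/2952*(-1/21) = 37271/61992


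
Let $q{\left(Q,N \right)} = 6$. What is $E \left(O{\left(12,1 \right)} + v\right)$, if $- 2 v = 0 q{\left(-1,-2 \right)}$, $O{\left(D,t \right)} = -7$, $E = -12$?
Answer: $84$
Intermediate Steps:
$v = 0$ ($v = - \frac{0 \cdot 6}{2} = \left(- \frac{1}{2}\right) 0 = 0$)
$E \left(O{\left(12,1 \right)} + v\right) = - 12 \left(-7 + 0\right) = \left(-12\right) \left(-7\right) = 84$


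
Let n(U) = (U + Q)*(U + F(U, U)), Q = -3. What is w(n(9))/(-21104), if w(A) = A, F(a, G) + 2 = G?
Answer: -6/1319 ≈ -0.0045489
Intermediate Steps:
F(a, G) = -2 + G
n(U) = (-3 + U)*(-2 + 2*U) (n(U) = (U - 3)*(U + (-2 + U)) = (-3 + U)*(-2 + 2*U))
w(n(9))/(-21104) = (6 - 8*9 + 2*9**2)/(-21104) = (6 - 72 + 2*81)*(-1/21104) = (6 - 72 + 162)*(-1/21104) = 96*(-1/21104) = -6/1319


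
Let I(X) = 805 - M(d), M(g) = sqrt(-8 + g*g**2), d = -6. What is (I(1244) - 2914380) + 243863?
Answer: -2669712 - 4*I*sqrt(14) ≈ -2.6697e+6 - 14.967*I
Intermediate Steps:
M(g) = sqrt(-8 + g**3)
I(X) = 805 - 4*I*sqrt(14) (I(X) = 805 - sqrt(-8 + (-6)**3) = 805 - sqrt(-8 - 216) = 805 - sqrt(-224) = 805 - 4*I*sqrt(14))
(I(1244) - 2914380) + 243863 = ((805 - 4*I*sqrt(14)) - 2914380) + 243863 = (-2913575 - 4*I*sqrt(14)) + 243863 = -2669712 - 4*I*sqrt(14)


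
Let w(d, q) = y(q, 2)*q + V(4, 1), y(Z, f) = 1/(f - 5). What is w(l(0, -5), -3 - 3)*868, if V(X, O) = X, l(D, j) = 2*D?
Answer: 5208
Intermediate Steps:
y(Z, f) = 1/(-5 + f)
w(d, q) = 4 - q/3 (w(d, q) = q/(-5 + 2) + 4 = q/(-3) + 4 = -q/3 + 4 = 4 - q/3)
w(l(0, -5), -3 - 3)*868 = (4 - (-3 - 3)/3)*868 = (4 - ⅓*(-6))*868 = (4 + 2)*868 = 6*868 = 5208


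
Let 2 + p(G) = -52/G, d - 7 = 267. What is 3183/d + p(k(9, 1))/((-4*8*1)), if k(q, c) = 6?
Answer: 9823/822 ≈ 11.950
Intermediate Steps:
d = 274 (d = 7 + 267 = 274)
p(G) = -2 - 52/G
3183/d + p(k(9, 1))/((-4*8*1)) = 3183/274 + (-2 - 52/6)/((-4*8*1)) = 3183*(1/274) + (-2 - 52*⅙)/((-32*1)) = 3183/274 + (-2 - 26/3)/(-32) = 3183/274 - 32/3*(-1/32) = 3183/274 + ⅓ = 9823/822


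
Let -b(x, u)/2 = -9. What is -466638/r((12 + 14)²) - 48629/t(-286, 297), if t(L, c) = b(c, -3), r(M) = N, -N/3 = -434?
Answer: -11952407/3906 ≈ -3060.0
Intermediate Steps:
N = 1302 (N = -3*(-434) = 1302)
b(x, u) = 18 (b(x, u) = -2*(-9) = 18)
r(M) = 1302
t(L, c) = 18
-466638/r((12 + 14)²) - 48629/t(-286, 297) = -466638/1302 - 48629/18 = -466638*1/1302 - 48629*1/18 = -77773/217 - 48629/18 = -11952407/3906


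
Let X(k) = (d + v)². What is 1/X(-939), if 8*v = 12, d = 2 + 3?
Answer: 4/169 ≈ 0.023669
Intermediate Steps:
d = 5
v = 3/2 (v = (⅛)*12 = 3/2 ≈ 1.5000)
X(k) = 169/4 (X(k) = (5 + 3/2)² = (13/2)² = 169/4)
1/X(-939) = 1/(169/4) = 4/169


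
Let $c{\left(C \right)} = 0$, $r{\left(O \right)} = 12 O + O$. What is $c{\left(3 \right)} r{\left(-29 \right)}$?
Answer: $0$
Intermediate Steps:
$r{\left(O \right)} = 13 O$
$c{\left(3 \right)} r{\left(-29 \right)} = 0 \cdot 13 \left(-29\right) = 0 \left(-377\right) = 0$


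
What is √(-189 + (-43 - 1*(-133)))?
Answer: 3*I*√11 ≈ 9.9499*I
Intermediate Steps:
√(-189 + (-43 - 1*(-133))) = √(-189 + (-43 + 133)) = √(-189 + 90) = √(-99) = 3*I*√11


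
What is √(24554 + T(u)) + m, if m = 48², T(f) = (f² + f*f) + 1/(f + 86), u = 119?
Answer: 2304 + √2222114105/205 ≈ 2533.9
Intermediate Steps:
T(f) = 1/(86 + f) + 2*f² (T(f) = (f² + f²) + 1/(86 + f) = 2*f² + 1/(86 + f) = 1/(86 + f) + 2*f²)
m = 2304
√(24554 + T(u)) + m = √(24554 + (1 + 2*119³ + 172*119²)/(86 + 119)) + 2304 = √(24554 + (1 + 2*1685159 + 172*14161)/205) + 2304 = √(24554 + (1 + 3370318 + 2435692)/205) + 2304 = √(24554 + (1/205)*5806011) + 2304 = √(24554 + 5806011/205) + 2304 = √(10839581/205) + 2304 = √2222114105/205 + 2304 = 2304 + √2222114105/205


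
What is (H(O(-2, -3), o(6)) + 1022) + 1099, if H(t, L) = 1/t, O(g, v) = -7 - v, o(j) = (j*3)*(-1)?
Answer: 8483/4 ≈ 2120.8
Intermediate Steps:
o(j) = -3*j (o(j) = (3*j)*(-1) = -3*j)
(H(O(-2, -3), o(6)) + 1022) + 1099 = (1/(-7 - 1*(-3)) + 1022) + 1099 = (1/(-7 + 3) + 1022) + 1099 = (1/(-4) + 1022) + 1099 = (-¼ + 1022) + 1099 = 4087/4 + 1099 = 8483/4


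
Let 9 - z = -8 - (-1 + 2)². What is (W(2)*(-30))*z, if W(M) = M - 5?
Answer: 1620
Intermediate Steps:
W(M) = -5 + M
z = 18 (z = 9 - (-8 - (-1 + 2)²) = 9 - (-8 - 1*1²) = 9 - (-8 - 1*1) = 9 - (-8 - 1) = 9 - 1*(-9) = 9 + 9 = 18)
(W(2)*(-30))*z = ((-5 + 2)*(-30))*18 = -3*(-30)*18 = 90*18 = 1620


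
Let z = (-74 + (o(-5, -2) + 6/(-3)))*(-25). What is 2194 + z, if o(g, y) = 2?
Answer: 4044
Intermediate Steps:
z = 1850 (z = (-74 + (2 + 6/(-3)))*(-25) = (-74 + (2 - ⅓*6))*(-25) = (-74 + (2 - 2))*(-25) = (-74 + 0)*(-25) = -74*(-25) = 1850)
2194 + z = 2194 + 1850 = 4044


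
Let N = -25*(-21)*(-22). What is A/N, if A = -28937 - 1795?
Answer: 5122/1925 ≈ 2.6608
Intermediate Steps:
N = -11550 (N = 525*(-22) = -11550)
A = -30732
A/N = -30732/(-11550) = -30732*(-1/11550) = 5122/1925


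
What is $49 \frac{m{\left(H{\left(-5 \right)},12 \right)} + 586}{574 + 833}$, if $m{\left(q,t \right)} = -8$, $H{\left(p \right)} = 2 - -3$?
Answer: $\frac{4046}{201} \approx 20.129$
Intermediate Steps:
$H{\left(p \right)} = 5$ ($H{\left(p \right)} = 2 + 3 = 5$)
$49 \frac{m{\left(H{\left(-5 \right)},12 \right)} + 586}{574 + 833} = 49 \frac{-8 + 586}{574 + 833} = 49 \cdot \frac{578}{1407} = \frac{4046}{201}$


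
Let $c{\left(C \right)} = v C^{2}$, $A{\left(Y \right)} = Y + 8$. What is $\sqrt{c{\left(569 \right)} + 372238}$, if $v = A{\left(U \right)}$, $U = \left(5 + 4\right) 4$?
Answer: $\sqrt{14617722} \approx 3823.3$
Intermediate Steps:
$U = 36$ ($U = 9 \cdot 4 = 36$)
$A{\left(Y \right)} = 8 + Y$
$v = 44$ ($v = 8 + 36 = 44$)
$c{\left(C \right)} = 44 C^{2}$
$\sqrt{c{\left(569 \right)} + 372238} = \sqrt{44 \cdot 569^{2} + 372238} = \sqrt{44 \cdot 323761 + 372238} = \sqrt{14245484 + 372238} = \sqrt{14617722}$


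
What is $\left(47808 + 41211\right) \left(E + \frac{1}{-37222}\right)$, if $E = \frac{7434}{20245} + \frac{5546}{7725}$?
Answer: $\frac{37486826535080979}{388083085850} \approx 96595.0$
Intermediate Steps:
$E = \frac{33941284}{31278525}$ ($E = 7434 \cdot \frac{1}{20245} + 5546 \cdot \frac{1}{7725} = \frac{7434}{20245} + \frac{5546}{7725} = \frac{33941284}{31278525} \approx 1.0851$)
$\left(47808 + 41211\right) \left(E + \frac{1}{-37222}\right) = \left(47808 + 41211\right) \left(\frac{33941284}{31278525} + \frac{1}{-37222}\right) = 89019 \left(\frac{33941284}{31278525} - \frac{1}{37222}\right) = 89019 \cdot \frac{1263331194523}{1164249257550} = \frac{37486826535080979}{388083085850}$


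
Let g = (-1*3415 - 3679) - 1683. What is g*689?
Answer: -6047353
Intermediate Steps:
g = -8777 (g = (-3415 - 3679) - 1683 = -7094 - 1683 = -8777)
g*689 = -8777*689 = -6047353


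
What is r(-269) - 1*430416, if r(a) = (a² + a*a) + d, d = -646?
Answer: -286340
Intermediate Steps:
r(a) = -646 + 2*a² (r(a) = (a² + a*a) - 646 = (a² + a²) - 646 = 2*a² - 646 = -646 + 2*a²)
r(-269) - 1*430416 = (-646 + 2*(-269)²) - 1*430416 = (-646 + 2*72361) - 430416 = (-646 + 144722) - 430416 = 144076 - 430416 = -286340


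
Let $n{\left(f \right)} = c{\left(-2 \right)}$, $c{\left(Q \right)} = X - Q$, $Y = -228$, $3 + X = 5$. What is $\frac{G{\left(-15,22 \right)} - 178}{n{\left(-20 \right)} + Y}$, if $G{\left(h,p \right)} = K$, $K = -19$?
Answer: $\frac{197}{224} \approx 0.87946$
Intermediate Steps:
$X = 2$ ($X = -3 + 5 = 2$)
$G{\left(h,p \right)} = -19$
$c{\left(Q \right)} = 2 - Q$
$n{\left(f \right)} = 4$ ($n{\left(f \right)} = 2 - -2 = 2 + 2 = 4$)
$\frac{G{\left(-15,22 \right)} - 178}{n{\left(-20 \right)} + Y} = \frac{-19 - 178}{4 - 228} = - \frac{197}{-224} = \left(-197\right) \left(- \frac{1}{224}\right) = \frac{197}{224}$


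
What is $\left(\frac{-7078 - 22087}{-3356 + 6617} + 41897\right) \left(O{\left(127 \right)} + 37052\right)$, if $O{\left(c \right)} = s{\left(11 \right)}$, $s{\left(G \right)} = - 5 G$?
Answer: $\frac{5053677433144}{3261} \approx 1.5497 \cdot 10^{9}$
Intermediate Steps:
$O{\left(c \right)} = -55$ ($O{\left(c \right)} = \left(-5\right) 11 = -55$)
$\left(\frac{-7078 - 22087}{-3356 + 6617} + 41897\right) \left(O{\left(127 \right)} + 37052\right) = \left(\frac{-7078 - 22087}{-3356 + 6617} + 41897\right) \left(-55 + 37052\right) = \left(- \frac{29165}{3261} + 41897\right) 36997 = \frac{136596952}{3261} \cdot 36997 = \frac{5053677433144}{3261}$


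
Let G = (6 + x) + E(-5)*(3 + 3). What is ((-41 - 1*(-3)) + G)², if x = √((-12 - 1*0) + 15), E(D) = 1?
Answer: (26 - √3)² ≈ 588.93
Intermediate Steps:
x = √3 (x = √((-12 + 0) + 15) = √(-12 + 15) = √3 ≈ 1.7320)
G = 12 + √3 (G = (6 + √3) + 1*(3 + 3) = (6 + √3) + 1*6 = (6 + √3) + 6 = 12 + √3 ≈ 13.732)
((-41 - 1*(-3)) + G)² = ((-41 - 1*(-3)) + (12 + √3))² = ((-41 + 3) + (12 + √3))² = (-38 + (12 + √3))² = (-26 + √3)²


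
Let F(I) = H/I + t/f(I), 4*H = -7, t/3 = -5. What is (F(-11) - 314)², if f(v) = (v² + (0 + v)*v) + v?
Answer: 9347602489/94864 ≈ 98537.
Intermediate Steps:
t = -15 (t = 3*(-5) = -15)
f(v) = v + 2*v² (f(v) = (v² + v*v) + v = (v² + v²) + v = 2*v² + v = v + 2*v²)
H = -7/4 (H = (¼)*(-7) = -7/4 ≈ -1.7500)
F(I) = -7/(4*I) - 15/(I*(1 + 2*I)) (F(I) = -7/(4*I) - 15*1/(I*(1 + 2*I)) = -7/(4*I) - 15/(I*(1 + 2*I)))
(F(-11) - 314)² = ((¼)*(-67 - 14*(-11))/(-11*(1 + 2*(-11))) - 314)² = ((¼)*(-1/11)*(-67 + 154)/(1 - 22) - 314)² = ((¼)*(-1/11)*87/(-21) - 314)² = ((¼)*(-1/11)*(-1/21)*87 - 314)² = (29/308 - 314)² = (-96683/308)² = 9347602489/94864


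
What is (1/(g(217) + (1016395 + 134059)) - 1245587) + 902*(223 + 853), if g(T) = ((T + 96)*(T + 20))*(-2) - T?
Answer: -275550690624/1001875 ≈ -2.7504e+5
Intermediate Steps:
g(T) = -T - 2*(20 + T)*(96 + T) (g(T) = ((96 + T)*(20 + T))*(-2) - T = ((20 + T)*(96 + T))*(-2) - T = -2*(20 + T)*(96 + T) - T = -T - 2*(20 + T)*(96 + T))
(1/(g(217) + (1016395 + 134059)) - 1245587) + 902*(223 + 853) = (1/((-3840 - 233*217 - 2*217²) + (1016395 + 134059)) - 1245587) + 902*(223 + 853) = (1/((-3840 - 50561 - 2*47089) + 1150454) - 1245587) + 902*1076 = (1/((-3840 - 50561 - 94178) + 1150454) - 1245587) + 970552 = (1/(-148579 + 1150454) - 1245587) + 970552 = (1/1001875 - 1245587) + 970552 = -1247922475624/1001875 + 970552 = -275550690624/1001875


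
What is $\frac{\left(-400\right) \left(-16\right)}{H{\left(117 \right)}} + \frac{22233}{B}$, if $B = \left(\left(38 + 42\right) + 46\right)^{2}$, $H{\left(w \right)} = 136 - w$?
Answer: $\frac{34009609}{100548} \approx 338.24$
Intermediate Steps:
$B = 15876$ ($B = \left(80 + 46\right)^{2} = 126^{2} = 15876$)
$\frac{\left(-400\right) \left(-16\right)}{H{\left(117 \right)}} + \frac{22233}{B} = \frac{\left(-400\right) \left(-16\right)}{136 - 117} + \frac{22233}{15876} = \frac{6400}{136 - 117} + 22233 \cdot \frac{1}{15876} = \frac{6400}{19} + \frac{7411}{5292} = \frac{34009609}{100548}$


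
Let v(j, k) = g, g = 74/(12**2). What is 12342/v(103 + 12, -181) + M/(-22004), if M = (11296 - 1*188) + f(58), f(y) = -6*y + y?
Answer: 9776441115/407074 ≈ 24016.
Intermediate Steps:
f(y) = -5*y
M = 10818 (M = (11296 - 1*188) - 5*58 = (11296 - 188) - 290 = 11108 - 290 = 10818)
g = 37/72 (g = 74/144 = 74*(1/144) = 37/72 ≈ 0.51389)
v(j, k) = 37/72
12342/v(103 + 12, -181) + M/(-22004) = 12342/(37/72) + 10818/(-22004) = 12342*(72/37) + 10818*(-1/22004) = 888624/37 - 5409/11002 = 9776441115/407074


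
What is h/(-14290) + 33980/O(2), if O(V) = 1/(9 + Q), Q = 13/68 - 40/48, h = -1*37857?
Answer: 206977933457/728790 ≈ 2.8400e+5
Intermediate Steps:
h = -37857
Q = -131/204 (Q = 13*(1/68) - 40*1/48 = 13/68 - 5/6 = -131/204 ≈ -0.64216)
O(V) = 204/1705 (O(V) = 1/(9 - 131/204) = 1/(1705/204) = 204/1705)
h/(-14290) + 33980/O(2) = -37857/(-14290) + 33980/(204/1705) = -37857*(-1/14290) + 33980*(1705/204) = 37857/14290 + 14483975/51 = 206977933457/728790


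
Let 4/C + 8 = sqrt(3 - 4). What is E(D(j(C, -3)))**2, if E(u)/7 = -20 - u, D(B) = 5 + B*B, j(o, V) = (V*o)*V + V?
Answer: 5526050643652/17850625 + 1150618349664*I/17850625 ≈ 3.0957e+5 + 64458.0*I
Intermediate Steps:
C = 4*(-8 - I)/65 (C = 4/(-8 + sqrt(3 - 4)) = 4/(-8 + sqrt(-1)) = 4/(-8 + I) = 4*((-8 - I)/65) = 4*(-8 - I)/65 ≈ -0.49231 - 0.061538*I)
j(o, V) = V + o*V**2 (j(o, V) = o*V**2 + V = V + o*V**2)
D(B) = 5 + B**2
E(u) = -140 - 7*u (E(u) = 7*(-20 - u) = -140 - 7*u)
E(D(j(C, -3)))**2 = (-140 - 7*(5 + (-3*(1 - 3*(-32/65 - 4*I/65)))**2))**2 = (-140 - 7*(5 + (-3*(1 + (96/65 + 12*I/65)))**2))**2 = (-140 - 7*(5 + (-3*(161/65 + 12*I/65))**2))**2 = (-140 - 7*(5 + (-483/65 - 36*I/65)**2))**2 = (-140 + (-35 - 7*(-483/65 - 36*I/65)**2))**2 = (-175 - 7*(-483/65 - 36*I/65)**2)**2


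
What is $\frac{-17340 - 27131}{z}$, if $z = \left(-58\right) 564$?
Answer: $\frac{44471}{32712} \approx 1.3595$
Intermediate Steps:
$z = -32712$
$\frac{-17340 - 27131}{z} = \frac{-17340 - 27131}{-32712} = \left(-44471\right) \left(- \frac{1}{32712}\right) = \frac{44471}{32712}$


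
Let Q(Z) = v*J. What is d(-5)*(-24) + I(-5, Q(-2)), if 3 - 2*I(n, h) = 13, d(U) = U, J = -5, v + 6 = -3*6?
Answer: 115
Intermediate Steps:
v = -24 (v = -6 - 3*6 = -6 - 18 = -24)
Q(Z) = 120 (Q(Z) = -24*(-5) = 120)
I(n, h) = -5 (I(n, h) = 3/2 - 1/2*13 = 3/2 - 13/2 = -5)
d(-5)*(-24) + I(-5, Q(-2)) = -5*(-24) - 5 = 120 - 5 = 115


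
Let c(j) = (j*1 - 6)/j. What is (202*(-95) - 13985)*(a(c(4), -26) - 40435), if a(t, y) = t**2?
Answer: 5365691325/4 ≈ 1.3414e+9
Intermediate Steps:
c(j) = (-6 + j)/j (c(j) = (j - 6)/j = (-6 + j)/j)
(202*(-95) - 13985)*(a(c(4), -26) - 40435) = (202*(-95) - 13985)*(((-6 + 4)/4)**2 - 40435) = (-19190 - 13985)*(((1/4)*(-2))**2 - 40435) = -33175*((-1/2)**2 - 40435) = -33175*(1/4 - 40435) = -33175*(-161739/4) = 5365691325/4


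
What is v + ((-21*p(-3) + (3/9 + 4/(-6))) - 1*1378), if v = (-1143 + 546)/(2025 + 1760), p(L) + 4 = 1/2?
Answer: -29636347/22710 ≈ -1305.0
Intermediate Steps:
p(L) = -7/2 (p(L) = -4 + 1/2 = -4 + 1*(½) = -4 + ½ = -7/2)
v = -597/3785 ≈ -0.15773
v + ((-21*p(-3) + (3/9 + 4/(-6))) - 1*1378) = -597/3785 + ((-21*(-7/2) + (3/9 + 4/(-6))) - 1*1378) = -597/3785 + ((147/2 + (3*(⅑) + 4*(-⅙))) - 1378) = -597/3785 + ((147/2 + (⅓ - ⅔)) - 1378) = -597/3785 + ((147/2 - ⅓) - 1378) = -597/3785 + (439/6 - 1378) = -597/3785 - 7829/6 = -29636347/22710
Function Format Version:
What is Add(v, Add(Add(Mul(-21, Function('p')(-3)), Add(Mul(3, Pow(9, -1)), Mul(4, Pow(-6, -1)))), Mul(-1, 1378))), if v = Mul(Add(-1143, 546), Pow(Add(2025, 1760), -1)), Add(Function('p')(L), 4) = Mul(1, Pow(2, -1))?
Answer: Rational(-29636347, 22710) ≈ -1305.0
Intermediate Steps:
Function('p')(L) = Rational(-7, 2) (Function('p')(L) = Add(-4, Mul(1, Pow(2, -1))) = Add(-4, Mul(1, Rational(1, 2))) = Add(-4, Rational(1, 2)) = Rational(-7, 2))
v = Rational(-597, 3785) (v = Mul(-597, Pow(3785, -1)) = Mul(-597, Rational(1, 3785)) = Rational(-597, 3785) ≈ -0.15773)
Add(v, Add(Add(Mul(-21, Function('p')(-3)), Add(Mul(3, Pow(9, -1)), Mul(4, Pow(-6, -1)))), Mul(-1, 1378))) = Add(Rational(-597, 3785), Add(Add(Mul(-21, Rational(-7, 2)), Add(Mul(3, Pow(9, -1)), Mul(4, Pow(-6, -1)))), Mul(-1, 1378))) = Add(Rational(-597, 3785), Add(Add(Rational(147, 2), Add(Mul(3, Rational(1, 9)), Mul(4, Rational(-1, 6)))), -1378)) = Add(Rational(-597, 3785), Add(Add(Rational(147, 2), Add(Rational(1, 3), Rational(-2, 3))), -1378)) = Add(Rational(-597, 3785), Add(Add(Rational(147, 2), Rational(-1, 3)), -1378)) = Add(Rational(-597, 3785), Add(Rational(439, 6), -1378)) = Add(Rational(-597, 3785), Rational(-7829, 6)) = Rational(-29636347, 22710)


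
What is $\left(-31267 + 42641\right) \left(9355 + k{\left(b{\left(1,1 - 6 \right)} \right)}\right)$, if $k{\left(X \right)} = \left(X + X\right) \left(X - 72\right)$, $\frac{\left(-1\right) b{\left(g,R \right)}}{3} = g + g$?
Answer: $117049834$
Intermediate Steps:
$b{\left(g,R \right)} = - 6 g$ ($b{\left(g,R \right)} = - 3 \left(g + g\right) = - 3 \cdot 2 g = - 6 g$)
$k{\left(X \right)} = 2 X \left(-72 + X\right)$
$\left(-31267 + 42641\right) \left(9355 + k{\left(b{\left(1,1 - 6 \right)} \right)}\right) = \left(-31267 + 42641\right) \left(9355 + 2 \left(\left(-6\right) 1\right) \left(-72 - 6\right)\right) = 11374 \left(9355 + 2 \left(-6\right) \left(-72 - 6\right)\right) = 11374 \left(9355 + 2 \left(-6\right) \left(-78\right)\right) = 11374 \left(9355 + 936\right) = 11374 \cdot 10291 = 117049834$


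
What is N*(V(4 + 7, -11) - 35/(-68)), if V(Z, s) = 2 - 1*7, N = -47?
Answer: 14335/68 ≈ 210.81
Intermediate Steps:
V(Z, s) = -5 (V(Z, s) = 2 - 7 = -5)
N*(V(4 + 7, -11) - 35/(-68)) = -47*(-5 - 35/(-68)) = -47*(-5 - 35*(-1/68)) = -47*(-5 + 35/68) = -47*(-305/68) = 14335/68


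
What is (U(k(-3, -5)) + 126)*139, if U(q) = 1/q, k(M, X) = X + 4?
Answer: 17375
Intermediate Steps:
k(M, X) = 4 + X
(U(k(-3, -5)) + 126)*139 = (1/(4 - 5) + 126)*139 = (1/(-1) + 126)*139 = (-1 + 126)*139 = 125*139 = 17375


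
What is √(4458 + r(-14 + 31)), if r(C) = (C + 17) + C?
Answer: 3*√501 ≈ 67.149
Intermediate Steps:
r(C) = 17 + 2*C (r(C) = (17 + C) + C = 17 + 2*C)
√(4458 + r(-14 + 31)) = √(4458 + (17 + 2*(-14 + 31))) = √(4458 + (17 + 2*17)) = √(4458 + (17 + 34)) = √(4458 + 51) = √4509 = 3*√501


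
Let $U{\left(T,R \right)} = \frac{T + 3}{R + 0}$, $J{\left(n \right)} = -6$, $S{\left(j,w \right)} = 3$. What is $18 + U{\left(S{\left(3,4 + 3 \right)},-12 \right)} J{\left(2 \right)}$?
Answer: $21$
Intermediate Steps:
$U{\left(T,R \right)} = \frac{3 + T}{R}$
$18 + U{\left(S{\left(3,4 + 3 \right)},-12 \right)} J{\left(2 \right)} = 18 + \frac{3 + 3}{-12} \left(-6\right) = 18 + \left(- \frac{1}{12}\right) 6 \left(-6\right) = 18 - -3 = 18 + 3 = 21$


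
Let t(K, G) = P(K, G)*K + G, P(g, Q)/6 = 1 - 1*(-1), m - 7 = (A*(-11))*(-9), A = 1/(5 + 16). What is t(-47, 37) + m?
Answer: -3607/7 ≈ -515.29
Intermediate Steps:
A = 1/21 ≈ 0.047619
m = 82/7 (m = 7 + ((1/21)*(-11))*(-9) = 7 - 11/21*(-9) = 7 + 33/7 = 82/7 ≈ 11.714)
P(g, Q) = 12 (P(g, Q) = 6*(1 - 1*(-1)) = 6*(1 + 1) = 6*2 = 12)
t(K, G) = G + 12*K (t(K, G) = 12*K + G = G + 12*K)
t(-47, 37) + m = (37 + 12*(-47)) + 82/7 = (37 - 564) + 82/7 = -527 + 82/7 = -3607/7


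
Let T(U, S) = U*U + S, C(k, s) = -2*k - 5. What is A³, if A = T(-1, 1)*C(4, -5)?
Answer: -17576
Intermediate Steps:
C(k, s) = -5 - 2*k
T(U, S) = S + U² (T(U, S) = U² + S = S + U²)
A = -26 (A = (1 + (-1)²)*(-5 - 2*4) = (1 + 1)*(-5 - 8) = 2*(-13) = -26)
A³ = (-26)³ = -17576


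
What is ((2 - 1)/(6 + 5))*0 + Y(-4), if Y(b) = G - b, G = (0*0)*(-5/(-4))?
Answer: 4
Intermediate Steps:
G = 0 (G = 0*(-5*(-¼)) = 0*(5/4) = 0)
Y(b) = -b (Y(b) = 0 - b = -b)
((2 - 1)/(6 + 5))*0 + Y(-4) = ((2 - 1)/(6 + 5))*0 - 1*(-4) = (1/11)*0 + 4 = 0 + 4 = 4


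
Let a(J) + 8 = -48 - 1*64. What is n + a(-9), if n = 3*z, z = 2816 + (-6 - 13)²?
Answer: 9411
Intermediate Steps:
z = 3177 (z = 2816 + (-19)² = 2816 + 361 = 3177)
a(J) = -120 (a(J) = -8 + (-48 - 1*64) = -8 + (-48 - 64) = -8 - 112 = -120)
n = 9531 (n = 3*3177 = 9531)
n + a(-9) = 9531 - 120 = 9411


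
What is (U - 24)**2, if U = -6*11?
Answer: 8100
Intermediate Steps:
U = -66
(U - 24)**2 = (-66 - 24)**2 = (-90)**2 = 8100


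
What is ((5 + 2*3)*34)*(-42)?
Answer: -15708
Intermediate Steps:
((5 + 2*3)*34)*(-42) = ((5 + 6)*34)*(-42) = (11*34)*(-42) = 374*(-42) = -15708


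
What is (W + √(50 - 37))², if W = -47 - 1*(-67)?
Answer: (20 + √13)² ≈ 557.22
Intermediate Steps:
W = 20 (W = -47 + 67 = 20)
(W + √(50 - 37))² = (20 + √(50 - 37))² = (20 + √13)²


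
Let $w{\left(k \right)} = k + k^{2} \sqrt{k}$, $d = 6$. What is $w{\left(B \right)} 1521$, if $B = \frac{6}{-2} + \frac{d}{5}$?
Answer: $- \frac{13689}{5} + \frac{369603 i \sqrt{5}}{125} \approx -2737.8 + 6611.7 i$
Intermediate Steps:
$B = - \frac{9}{5}$ ($B = \frac{6}{-2} + \frac{6}{5} = 6 \left(- \frac{1}{2}\right) + 6 \cdot \frac{1}{5} = -3 + \frac{6}{5} = - \frac{9}{5} \approx -1.8$)
$w{\left(k \right)} = k + k^{\frac{5}{2}}$
$w{\left(B \right)} 1521 = \left(- \frac{9}{5} + \left(- \frac{9}{5}\right)^{\frac{5}{2}}\right) 1521 = \left(- \frac{9}{5} + \frac{243 i \sqrt{5}}{125}\right) 1521 = - \frac{13689}{5} + \frac{369603 i \sqrt{5}}{125}$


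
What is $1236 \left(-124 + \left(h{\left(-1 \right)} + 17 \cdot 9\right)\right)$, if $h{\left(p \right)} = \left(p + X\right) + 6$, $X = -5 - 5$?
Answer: $29664$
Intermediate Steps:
$X = -10$
$h{\left(p \right)} = -4 + p$ ($h{\left(p \right)} = \left(p - 10\right) + 6 = \left(-10 + p\right) + 6 = -4 + p$)
$1236 \left(-124 + \left(h{\left(-1 \right)} + 17 \cdot 9\right)\right) = 1236 \left(-124 + \left(\left(-4 - 1\right) + 17 \cdot 9\right)\right) = 1236 \left(-124 + \left(-5 + 153\right)\right) = 1236 \left(-124 + 148\right) = 1236 \cdot 24 = 29664$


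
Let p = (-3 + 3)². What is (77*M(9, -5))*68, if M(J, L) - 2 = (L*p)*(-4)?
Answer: 10472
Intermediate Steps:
p = 0 (p = 0² = 0)
M(J, L) = 2 (M(J, L) = 2 + (L*0)*(-4) = 2 + 0*(-4) = 2 + 0 = 2)
(77*M(9, -5))*68 = (77*2)*68 = 154*68 = 10472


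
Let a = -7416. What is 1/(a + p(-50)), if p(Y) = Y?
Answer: -1/7466 ≈ -0.00013394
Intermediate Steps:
1/(a + p(-50)) = 1/(-7416 - 50) = 1/(-7466) = -1/7466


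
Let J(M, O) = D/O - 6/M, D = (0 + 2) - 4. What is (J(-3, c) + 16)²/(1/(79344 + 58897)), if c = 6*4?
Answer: 6390190225/144 ≈ 4.4376e+7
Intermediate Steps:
D = -2 (D = 2 - 4 = -2)
c = 24
J(M, O) = -6/M - 2/O (J(M, O) = -2/O - 6/M = -6/M - 2/O)
(J(-3, c) + 16)²/(1/(79344 + 58897)) = ((-6/(-3) - 2/24) + 16)²/(1/(79344 + 58897)) = ((-6*(-⅓) - 2*1/24) + 16)²/(1/138241) = ((2 - 1/12) + 16)²/(1/138241) = (23/12 + 16)²*138241 = (215/12)²*138241 = (46225/144)*138241 = 6390190225/144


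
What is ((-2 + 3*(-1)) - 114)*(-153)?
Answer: 18207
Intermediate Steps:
((-2 + 3*(-1)) - 114)*(-153) = ((-2 - 3) - 114)*(-153) = (-5 - 114)*(-153) = -119*(-153) = 18207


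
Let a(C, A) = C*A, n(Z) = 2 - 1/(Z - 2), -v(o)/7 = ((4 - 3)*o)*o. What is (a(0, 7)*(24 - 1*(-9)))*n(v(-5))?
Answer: 0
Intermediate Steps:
v(o) = -7*o² (v(o) = -7*(4 - 3)*o*o = -7*1*o*o = -7*o*o = -7*o²)
n(Z) = 2 - 1/(-2 + Z)
a(C, A) = A*C
(a(0, 7)*(24 - 1*(-9)))*n(v(-5)) = ((7*0)*(24 - 1*(-9)))*((-5 + 2*(-7*(-5)²))/(-2 - 7*(-5)²)) = (0*(24 + 9))*((-5 + 2*(-7*25))/(-2 - 7*25)) = (0*33)*((-5 + 2*(-175))/(-2 - 175)) = 0*((-5 - 350)/(-177)) = 0*(-1/177*(-355)) = 0*(355/177) = 0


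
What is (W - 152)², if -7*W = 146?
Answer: 1464100/49 ≈ 29880.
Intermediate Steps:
W = -146/7 (W = -⅐*146 = -146/7 ≈ -20.857)
(W - 152)² = (-146/7 - 152)² = (-1210/7)² = 1464100/49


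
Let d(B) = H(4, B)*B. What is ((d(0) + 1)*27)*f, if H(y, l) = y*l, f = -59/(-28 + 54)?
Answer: -1593/26 ≈ -61.269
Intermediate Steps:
f = -59/26 ≈ -2.2692
H(y, l) = l*y
d(B) = 4*B² (d(B) = (B*4)*B = (4*B)*B = 4*B²)
((d(0) + 1)*27)*f = ((4*0² + 1)*27)*(-59/26) = ((4*0 + 1)*27)*(-59/26) = ((0 + 1)*27)*(-59/26) = (1*27)*(-59/26) = 27*(-59/26) = -1593/26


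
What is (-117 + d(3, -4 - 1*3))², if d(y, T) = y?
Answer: 12996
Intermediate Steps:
(-117 + d(3, -4 - 1*3))² = (-117 + 3)² = (-114)² = 12996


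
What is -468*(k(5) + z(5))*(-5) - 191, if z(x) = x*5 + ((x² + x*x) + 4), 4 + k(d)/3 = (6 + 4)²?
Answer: 858589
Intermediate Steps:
k(d) = 288 (k(d) = -12 + 3*(6 + 4)² = -12 + 3*10² = -12 + 3*100 = -12 + 300 = 288)
z(x) = 4 + 2*x² + 5*x (z(x) = 5*x + ((x² + x²) + 4) = 5*x + (2*x² + 4) = 5*x + (4 + 2*x²) = 4 + 2*x² + 5*x)
-468*(k(5) + z(5))*(-5) - 191 = -468*(288 + (4 + 2*5² + 5*5))*(-5) - 191 = -468*(288 + (4 + 2*25 + 25))*(-5) - 191 = -468*(288 + (4 + 50 + 25))*(-5) - 191 = -468*(288 + 79)*(-5) - 191 = -171756*(-5) - 191 = -468*(-1835) - 191 = 858780 - 191 = 858589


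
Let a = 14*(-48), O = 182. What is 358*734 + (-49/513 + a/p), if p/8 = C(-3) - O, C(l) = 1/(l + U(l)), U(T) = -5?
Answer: 196406839795/747441 ≈ 2.6277e+5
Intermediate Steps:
a = -672
C(l) = 1/(-5 + l) (C(l) = 1/(l - 5) = 1/(-5 + l))
p = -1457 (p = 8*(1/(-5 - 3) - 1*182) = 8*(1/(-8) - 182) = 8*(-1/8 - 182) = 8*(-1457/8) = -1457)
358*734 + (-49/513 + a/p) = 358*734 + (-49/513 - 672/(-1457)) = 262772 + (-49*1/513 - 672*(-1/1457)) = 262772 + (-49/513 + 672/1457) = 262772 + 273343/747441 = 196406839795/747441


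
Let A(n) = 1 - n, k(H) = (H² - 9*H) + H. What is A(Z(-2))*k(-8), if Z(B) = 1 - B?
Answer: -256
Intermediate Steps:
k(H) = H² - 8*H
A(Z(-2))*k(-8) = (1 - (1 - 1*(-2)))*(-8*(-8 - 8)) = (1 - (1 + 2))*(-8*(-16)) = (1 - 1*3)*128 = (1 - 3)*128 = -2*128 = -256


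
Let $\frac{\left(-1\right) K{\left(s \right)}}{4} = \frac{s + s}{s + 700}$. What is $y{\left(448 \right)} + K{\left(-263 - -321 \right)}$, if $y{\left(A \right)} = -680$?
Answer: $- \frac{257952}{379} \approx -680.61$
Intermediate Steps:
$K{\left(s \right)} = - \frac{8 s}{700 + s}$ ($K{\left(s \right)} = - 4 \frac{s + s}{s + 700} = - 4 \frac{2 s}{700 + s} = - \frac{8 s}{700 + s}$)
$y{\left(448 \right)} + K{\left(-263 - -321 \right)} = -680 - \frac{8 \left(-263 - -321\right)}{700 - -58} = -680 - \frac{8 \left(-263 + 321\right)}{700 + \left(-263 + 321\right)} = -680 - \frac{464}{700 + 58} = -680 - \frac{464}{758} = -680 - 464 \cdot \frac{1}{758} = -680 - \frac{232}{379} = - \frac{257952}{379}$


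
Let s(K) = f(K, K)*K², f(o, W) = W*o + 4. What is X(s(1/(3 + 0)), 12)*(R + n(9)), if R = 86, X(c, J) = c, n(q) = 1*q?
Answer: 3515/81 ≈ 43.395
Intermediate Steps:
n(q) = q
f(o, W) = 4 + W*o
s(K) = K²*(4 + K²) (s(K) = (4 + K*K)*K² = (4 + K²)*K² = K²*(4 + K²))
X(s(1/(3 + 0)), 12)*(R + n(9)) = ((1/(3 + 0))²*(4 + (1/(3 + 0))²))*(86 + 9) = ((1/3)²*(4 + (1/3)²))*95 = ((⅓)²*(4 + (⅓)²))*95 = ((4 + ⅑)/9)*95 = ((⅑)*(37/9))*95 = (37/81)*95 = 3515/81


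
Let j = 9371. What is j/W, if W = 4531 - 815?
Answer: 9371/3716 ≈ 2.5218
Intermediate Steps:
W = 3716
j/W = 9371/3716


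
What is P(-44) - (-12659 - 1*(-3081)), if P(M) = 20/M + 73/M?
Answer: 421339/44 ≈ 9575.9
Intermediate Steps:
P(M) = 93/M
P(-44) - (-12659 - 1*(-3081)) = 93/(-44) - (-12659 - 1*(-3081)) = 93*(-1/44) - (-12659 + 3081) = -93/44 - 1*(-9578) = -93/44 + 9578 = 421339/44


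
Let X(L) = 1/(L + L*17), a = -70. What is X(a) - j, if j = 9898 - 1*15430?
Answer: 6970319/1260 ≈ 5532.0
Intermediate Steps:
j = -5532 (j = 9898 - 15430 = -5532)
X(L) = 1/(18*L) (X(L) = 1/(L + 17*L) = 1/(18*L))
X(a) - j = (1/18)/(-70) - 1*(-5532) = (1/18)*(-1/70) + 5532 = -1/1260 + 5532 = 6970319/1260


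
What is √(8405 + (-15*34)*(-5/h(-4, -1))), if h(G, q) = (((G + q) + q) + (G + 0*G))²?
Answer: √33722/2 ≈ 91.818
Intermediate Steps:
h(G, q) = (2*G + 2*q)² (h(G, q) = ((G + 2*q) + (G + 0))² = ((G + 2*q) + G)² = (2*G + 2*q)²)
√(8405 + (-15*34)*(-5/h(-4, -1))) = √(8405 + (-15*34)*(-5*1/(4*(-4 - 1)²))) = √(8405 - (-2550)/(4*(-5)²)) = √(8405 - (-2550)/(4*25)) = √(8405 - (-2550)/100) = √(8405 - 510*(-1/20)) = √(8405 + 51/2) = √(16861/2) = √33722/2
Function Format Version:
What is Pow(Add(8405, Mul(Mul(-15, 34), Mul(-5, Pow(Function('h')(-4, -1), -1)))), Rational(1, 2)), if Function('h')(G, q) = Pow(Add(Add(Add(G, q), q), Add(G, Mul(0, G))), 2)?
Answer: Mul(Rational(1, 2), Pow(33722, Rational(1, 2))) ≈ 91.818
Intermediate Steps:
Function('h')(G, q) = Pow(Add(Mul(2, G), Mul(2, q)), 2) (Function('h')(G, q) = Pow(Add(Add(G, Mul(2, q)), Add(G, 0)), 2) = Pow(Add(Add(G, Mul(2, q)), G), 2) = Pow(Add(Mul(2, G), Mul(2, q)), 2))
Pow(Add(8405, Mul(Mul(-15, 34), Mul(-5, Pow(Function('h')(-4, -1), -1)))), Rational(1, 2)) = Pow(Add(8405, Mul(Mul(-15, 34), Mul(-5, Pow(Mul(4, Pow(Add(-4, -1), 2)), -1)))), Rational(1, 2)) = Pow(Add(8405, Mul(-510, Mul(-5, Pow(Mul(4, Pow(-5, 2)), -1)))), Rational(1, 2)) = Pow(Add(8405, Mul(-510, Mul(-5, Pow(Mul(4, 25), -1)))), Rational(1, 2)) = Pow(Add(8405, Mul(-510, Mul(-5, Pow(100, -1)))), Rational(1, 2)) = Pow(Add(8405, Mul(-510, Mul(-5, Rational(1, 100)))), Rational(1, 2)) = Pow(Add(8405, Mul(-510, Rational(-1, 20))), Rational(1, 2)) = Pow(Add(8405, Rational(51, 2)), Rational(1, 2)) = Pow(Rational(16861, 2), Rational(1, 2)) = Mul(Rational(1, 2), Pow(33722, Rational(1, 2)))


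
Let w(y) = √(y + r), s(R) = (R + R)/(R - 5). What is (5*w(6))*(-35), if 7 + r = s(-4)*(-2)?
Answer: -875*I/3 ≈ -291.67*I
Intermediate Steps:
s(R) = 2*R/(-5 + R) (s(R) = (2*R)/(-5 + R) = 2*R/(-5 + R))
r = -79/9 (r = -7 + (2*(-4)/(-5 - 4))*(-2) = -7 + (2*(-4)/(-9))*(-2) = -7 + (2*(-4)*(-⅑))*(-2) = -7 + (8/9)*(-2) = -7 - 16/9 = -79/9 ≈ -8.7778)
w(y) = √(-79/9 + y) (w(y) = √(y - 79/9) = √(-79/9 + y))
(5*w(6))*(-35) = (5*(√(-79 + 9*6)/3))*(-35) = (5*(√(-79 + 54)/3))*(-35) = (5*(√(-25)/3))*(-35) = (5*((5*I)/3))*(-35) = (5*(5*I/3))*(-35) = (25*I/3)*(-35) = -875*I/3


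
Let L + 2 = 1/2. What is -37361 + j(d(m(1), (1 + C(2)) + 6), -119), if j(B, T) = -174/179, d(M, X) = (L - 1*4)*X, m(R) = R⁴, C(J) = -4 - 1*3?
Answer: -6687793/179 ≈ -37362.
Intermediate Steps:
L = -3/2 (L = -2 + 1/2 = -2 + ½ = -3/2 ≈ -1.5000)
C(J) = -7 (C(J) = -4 - 3 = -7)
d(M, X) = -11*X/2 (d(M, X) = (-3/2 - 1*4)*X = (-3/2 - 4)*X = -11*X/2)
j(B, T) = -174/179 (j(B, T) = -174*1/179 = -174/179)
-37361 + j(d(m(1), (1 + C(2)) + 6), -119) = -37361 - 174/179 = -6687793/179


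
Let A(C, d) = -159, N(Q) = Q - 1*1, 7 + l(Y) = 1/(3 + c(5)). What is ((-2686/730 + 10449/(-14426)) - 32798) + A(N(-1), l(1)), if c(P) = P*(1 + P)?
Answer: -173557941933/5265490 ≈ -32961.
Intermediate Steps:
l(Y) = -230/33 (l(Y) = -7 + 1/(3 + 5*(1 + 5)) = -7 + 1/(3 + 5*6) = -7 + 1/(3 + 30) = -7 + 1/33 = -230/33)
N(Q) = -1 + Q (N(Q) = Q - 1 = -1 + Q)
((-2686/730 + 10449/(-14426)) - 32798) + A(N(-1), l(1)) = ((-2686/730 + 10449/(-14426)) - 32798) - 159 = ((-2686*1/730 + 10449*(-1/14426)) - 32798) - 159 = ((-1343/365 - 10449/14426) - 32798) - 159 = (-23188003/5265490 - 32798) - 159 = -172720729023/5265490 - 159 = -173557941933/5265490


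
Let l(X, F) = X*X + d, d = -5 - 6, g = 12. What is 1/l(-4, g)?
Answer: ⅕ ≈ 0.20000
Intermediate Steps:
d = -11
l(X, F) = -11 + X² (l(X, F) = X*X - 11 = X² - 11 = -11 + X²)
1/l(-4, g) = 1/(-11 + (-4)²) = 1/(-11 + 16) = 1/5 = ⅕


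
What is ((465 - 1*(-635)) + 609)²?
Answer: 2920681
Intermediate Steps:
((465 - 1*(-635)) + 609)² = ((465 + 635) + 609)² = (1100 + 609)² = 1709² = 2920681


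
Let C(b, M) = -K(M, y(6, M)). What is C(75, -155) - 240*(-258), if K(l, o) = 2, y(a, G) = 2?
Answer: 61918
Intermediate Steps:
C(b, M) = -2 (C(b, M) = -1*2 = -2)
C(75, -155) - 240*(-258) = -2 - 240*(-258) = -2 + 61920 = 61918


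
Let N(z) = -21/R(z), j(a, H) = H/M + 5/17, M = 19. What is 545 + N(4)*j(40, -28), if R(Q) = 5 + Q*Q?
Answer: 176416/323 ≈ 546.18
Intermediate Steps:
R(Q) = 5 + Q²
j(a, H) = 5/17 + H/19 (j(a, H) = H/19 + 5/17 = 5/17 + H/19)
N(z) = -21/(5 + z²)
545 + N(4)*j(40, -28) = 545 + (-21/(5 + 4²))*(5/17 + (1/19)*(-28)) = 545 + (-21/(5 + 16))*(5/17 - 28/19) = 545 - 21/21*(-381/323) = 545 - 21*1/21*(-381/323) = 545 - 1*(-381/323) = 545 + 381/323 = 176416/323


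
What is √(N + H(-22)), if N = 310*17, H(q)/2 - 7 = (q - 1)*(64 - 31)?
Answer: √3766 ≈ 61.368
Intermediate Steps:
H(q) = -52 + 66*q (H(q) = 14 + 2*((q - 1)*(64 - 31)) = 14 + 2*((-1 + q)*33) = 14 + 2*(-33 + 33*q) = 14 + (-66 + 66*q) = -52 + 66*q)
N = 5270
√(N + H(-22)) = √(5270 + (-52 + 66*(-22))) = √(5270 + (-52 - 1452)) = √(5270 - 1504) = √3766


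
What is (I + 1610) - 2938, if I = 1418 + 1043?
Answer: 1133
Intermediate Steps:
I = 2461
(I + 1610) - 2938 = (2461 + 1610) - 2938 = 4071 - 2938 = 1133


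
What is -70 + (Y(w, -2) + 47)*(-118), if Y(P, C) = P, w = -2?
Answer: -5380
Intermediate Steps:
-70 + (Y(w, -2) + 47)*(-118) = -70 + (-2 + 47)*(-118) = -70 + 45*(-118) = -70 - 5310 = -5380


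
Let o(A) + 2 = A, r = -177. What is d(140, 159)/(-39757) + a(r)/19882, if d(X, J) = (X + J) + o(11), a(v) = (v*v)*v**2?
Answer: 39021737499781/790448674 ≈ 49367.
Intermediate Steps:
o(A) = -2 + A
a(v) = v**4 (a(v) = v**2*v**2 = v**4)
d(X, J) = 9 + J + X (d(X, J) = (X + J) + (-2 + 11) = (J + X) + 9 = 9 + J + X)
d(140, 159)/(-39757) + a(r)/19882 = (9 + 159 + 140)/(-39757) + (-177)**4/19882 = 308*(-1/39757) + 981506241*(1/19882) = -308/39757 + 981506241/19882 = 39021737499781/790448674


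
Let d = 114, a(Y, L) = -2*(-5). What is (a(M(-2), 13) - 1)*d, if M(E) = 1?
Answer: 1026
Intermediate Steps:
a(Y, L) = 10
(a(M(-2), 13) - 1)*d = (10 - 1)*114 = 9*114 = 1026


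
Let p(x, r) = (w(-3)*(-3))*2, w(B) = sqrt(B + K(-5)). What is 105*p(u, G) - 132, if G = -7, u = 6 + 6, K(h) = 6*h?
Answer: -132 - 630*I*sqrt(33) ≈ -132.0 - 3619.1*I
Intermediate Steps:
u = 12
w(B) = sqrt(-30 + B) (w(B) = sqrt(B + 6*(-5)) = sqrt(B - 30) = sqrt(-30 + B))
p(x, r) = -6*I*sqrt(33) (p(x, r) = (sqrt(-30 - 3)*(-3))*2 = (sqrt(-33)*(-3))*2 = ((I*sqrt(33))*(-3))*2 = -3*I*sqrt(33)*2 = -6*I*sqrt(33))
105*p(u, G) - 132 = 105*(-6*I*sqrt(33)) - 132 = -630*I*sqrt(33) - 132 = -132 - 630*I*sqrt(33)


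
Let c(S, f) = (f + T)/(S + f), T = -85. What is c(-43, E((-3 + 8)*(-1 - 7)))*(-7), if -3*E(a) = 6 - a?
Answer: -301/25 ≈ -12.040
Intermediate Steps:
E(a) = -2 + a/3 (E(a) = -(6 - a)/3 = -2 + a/3)
c(S, f) = (-85 + f)/(S + f) (c(S, f) = (f - 85)/(S + f) = (-85 + f)/(S + f))
c(-43, E((-3 + 8)*(-1 - 7)))*(-7) = ((-85 + (-2 + ((-3 + 8)*(-1 - 7))/3))/(-43 + (-2 + ((-3 + 8)*(-1 - 7))/3)))*(-7) = ((-85 + (-2 + (5*(-8))/3))/(-43 + (-2 + (5*(-8))/3)))*(-7) = ((-85 + (-2 + (⅓)*(-40)))/(-43 + (-2 + (⅓)*(-40))))*(-7) = ((-85 + (-2 - 40/3))/(-43 + (-2 - 40/3)))*(-7) = ((-85 - 46/3)/(-43 - 46/3))*(-7) = (-301/3/(-175/3))*(-7) = -3/175*(-301/3)*(-7) = (43/25)*(-7) = -301/25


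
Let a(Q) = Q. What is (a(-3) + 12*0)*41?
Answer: -123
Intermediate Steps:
(a(-3) + 12*0)*41 = (-3 + 12*0)*41 = (-3 + 0)*41 = -3*41 = -123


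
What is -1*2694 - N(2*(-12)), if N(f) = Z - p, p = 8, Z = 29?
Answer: -2715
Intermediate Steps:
N(f) = 21 (N(f) = 29 - 1*8 = 29 - 8 = 21)
-1*2694 - N(2*(-12)) = -1*2694 - 1*21 = -2694 - 21 = -2715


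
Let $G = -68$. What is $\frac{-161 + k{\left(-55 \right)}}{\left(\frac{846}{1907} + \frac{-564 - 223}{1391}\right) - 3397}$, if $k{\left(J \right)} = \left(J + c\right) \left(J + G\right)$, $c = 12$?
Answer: $- \frac{1700340317}{1126416489} \approx -1.5095$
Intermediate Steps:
$k{\left(J \right)} = \left(-68 + J\right) \left(12 + J\right)$ ($k{\left(J \right)} = \left(J + 12\right) \left(J - 68\right) = \left(12 + J\right) \left(-68 + J\right) = \left(-68 + J\right) \left(12 + J\right)$)
$\frac{-161 + k{\left(-55 \right)}}{\left(\frac{846}{1907} + \frac{-564 - 223}{1391}\right) - 3397} = \frac{-161 - \left(-2264 - 3025\right)}{\left(\frac{846}{1907} + \frac{-564 - 223}{1391}\right) - 3397} = \frac{-161 + \left(-816 + 3025 + 3080\right)}{\left(846 \cdot \frac{1}{1907} - \frac{787}{1391}\right) - 3397} = \frac{-161 + 5289}{\left(\frac{846}{1907} - \frac{787}{1391}\right) - 3397} = \frac{5128}{- \frac{324023}{2652637} - 3397} = \frac{5128}{- \frac{9011331912}{2652637}} = 5128 \left(- \frac{2652637}{9011331912}\right) = - \frac{1700340317}{1126416489}$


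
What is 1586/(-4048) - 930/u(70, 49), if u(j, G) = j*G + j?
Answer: -232891/354200 ≈ -0.65751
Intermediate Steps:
u(j, G) = j + G*j (u(j, G) = G*j + j = j + G*j)
1586/(-4048) - 930/u(70, 49) = 1586/(-4048) - 930*1/(70*(1 + 49)) = 1586*(-1/4048) - 930/(70*50) = -793/2024 - 930/3500 = -793/2024 - 930*1/3500 = -793/2024 - 93/350 = -232891/354200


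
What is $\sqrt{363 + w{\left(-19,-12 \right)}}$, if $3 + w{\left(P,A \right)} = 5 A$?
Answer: $10 \sqrt{3} \approx 17.32$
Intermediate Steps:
$w{\left(P,A \right)} = -3 + 5 A$
$\sqrt{363 + w{\left(-19,-12 \right)}} = \sqrt{363 + \left(-3 + 5 \left(-12\right)\right)} = \sqrt{363 - 63} = \sqrt{300} = 10 \sqrt{3}$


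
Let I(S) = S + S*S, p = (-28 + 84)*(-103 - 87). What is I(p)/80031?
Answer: 16171280/11433 ≈ 1414.4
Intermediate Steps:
p = -10640 (p = 56*(-190) = -10640)
I(S) = S + S²
I(p)/80031 = -10640*(1 - 10640)/80031 = -10640*(-10639)*(1/80031) = 113198960*(1/80031) = 16171280/11433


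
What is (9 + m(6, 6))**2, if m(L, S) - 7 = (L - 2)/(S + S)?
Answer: 2401/9 ≈ 266.78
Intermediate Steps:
m(L, S) = 7 + (-2 + L)/(2*S) (m(L, S) = 7 + (L - 2)/(S + S) = 7 + (-2 + L)/((2*S)) = 7 + (-2 + L)*(1/(2*S)) = 7 + (-2 + L)/(2*S))
(9 + m(6, 6))**2 = (9 + (1/2)*(-2 + 6 + 14*6)/6)**2 = (9 + (1/2)*(1/6)*(-2 + 6 + 84))**2 = (9 + (1/2)*(1/6)*88)**2 = (9 + 22/3)**2 = (49/3)**2 = 2401/9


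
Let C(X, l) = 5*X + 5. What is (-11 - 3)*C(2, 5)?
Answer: -210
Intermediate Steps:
C(X, l) = 5 + 5*X
(-11 - 3)*C(2, 5) = (-11 - 3)*(5 + 5*2) = -14*(5 + 10) = -14*15 = -210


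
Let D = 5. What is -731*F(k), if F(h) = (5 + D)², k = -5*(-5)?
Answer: -73100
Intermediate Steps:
k = 25
F(h) = 100 (F(h) = (5 + 5)² = 10² = 100)
-731*F(k) = -731*100 = -73100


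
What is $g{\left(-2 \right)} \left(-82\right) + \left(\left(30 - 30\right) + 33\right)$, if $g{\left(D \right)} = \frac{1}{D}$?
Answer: $74$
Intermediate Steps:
$g{\left(-2 \right)} \left(-82\right) + \left(\left(30 - 30\right) + 33\right) = \frac{1}{-2} \left(-82\right) + \left(\left(30 - 30\right) + 33\right) = \left(- \frac{1}{2}\right) \left(-82\right) + \left(0 + 33\right) = 41 + 33 = 74$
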